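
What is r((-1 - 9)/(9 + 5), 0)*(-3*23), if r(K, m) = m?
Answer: 0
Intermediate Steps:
r((-1 - 9)/(9 + 5), 0)*(-3*23) = 0*(-3*23) = 0*(-69) = 0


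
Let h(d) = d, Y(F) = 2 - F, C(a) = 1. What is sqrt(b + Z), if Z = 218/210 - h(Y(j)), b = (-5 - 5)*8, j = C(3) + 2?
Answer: I*sqrt(859530)/105 ≈ 8.8296*I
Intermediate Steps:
j = 3 (j = 1 + 2 = 3)
b = -80 (b = -10*8 = -80)
Z = 214/105 (Z = 218/210 - (2 - 1*3) = 218*(1/210) - (2 - 3) = 109/105 - 1*(-1) = 109/105 + 1 = 214/105 ≈ 2.0381)
sqrt(b + Z) = sqrt(-80 + 214/105) = sqrt(-8186/105) = I*sqrt(859530)/105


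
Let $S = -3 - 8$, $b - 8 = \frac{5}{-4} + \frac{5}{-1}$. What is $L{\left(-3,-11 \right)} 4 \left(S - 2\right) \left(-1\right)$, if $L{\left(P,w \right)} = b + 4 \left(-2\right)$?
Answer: $-325$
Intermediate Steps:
$b = \frac{7}{4}$ ($b = 8 + \left(\frac{5}{-4} + \frac{5}{-1}\right) = 8 + \left(5 \left(- \frac{1}{4}\right) + 5 \left(-1\right)\right) = 8 - \frac{25}{4} = \frac{7}{4} \approx 1.75$)
$S = -11$ ($S = -3 - 8 = -11$)
$L{\left(P,w \right)} = - \frac{25}{4}$ ($L{\left(P,w \right)} = \frac{7}{4} + 4 \left(-2\right) = \frac{7}{4} - 8 = - \frac{25}{4}$)
$L{\left(-3,-11 \right)} 4 \left(S - 2\right) \left(-1\right) = - \frac{25 \cdot 4 \left(-11 - 2\right)}{4} \left(-1\right) = - \frac{25 \cdot 4 \left(-13\right)}{4} \left(-1\right) = \left(- \frac{25}{4}\right) \left(-52\right) \left(-1\right) = 325 \left(-1\right) = -325$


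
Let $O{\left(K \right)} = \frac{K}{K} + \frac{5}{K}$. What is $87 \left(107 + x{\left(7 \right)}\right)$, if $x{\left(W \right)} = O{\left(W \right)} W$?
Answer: $10353$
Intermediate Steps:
$O{\left(K \right)} = 1 + \frac{5}{K}$
$x{\left(W \right)} = 5 + W$ ($x{\left(W \right)} = \frac{5 + W}{W} W = 5 + W$)
$87 \left(107 + x{\left(7 \right)}\right) = 87 \left(107 + \left(5 + 7\right)\right) = 87 \left(107 + 12\right) = 87 \cdot 119 = 10353$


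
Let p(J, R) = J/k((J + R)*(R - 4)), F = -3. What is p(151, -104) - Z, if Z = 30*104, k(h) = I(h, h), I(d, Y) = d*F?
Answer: -47511209/15228 ≈ -3120.0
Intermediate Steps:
I(d, Y) = -3*d (I(d, Y) = d*(-3) = -3*d)
k(h) = -3*h
p(J, R) = -J/(3*(-4 + R)*(J + R)) (p(J, R) = J/((-3*(J + R)*(R - 4))) = J/((-3*(J + R)*(-4 + R))) = J/((-3*(-4 + R)*(J + R))) = J*(-1/(3*(-4 + R)*(J + R))) = -J/(3*(-4 + R)*(J + R)))
Z = 3120
p(151, -104) - Z = (⅓)*151/(-1*(-104)² + 4*151 + 4*(-104) - 1*151*(-104)) - 1*3120 = (⅓)*151/(-1*10816 + 604 - 416 + 15704) - 3120 = (⅓)*151/(-10816 + 604 - 416 + 15704) - 3120 = (⅓)*151/5076 - 3120 = (⅓)*151*(1/5076) - 3120 = 151/15228 - 3120 = -47511209/15228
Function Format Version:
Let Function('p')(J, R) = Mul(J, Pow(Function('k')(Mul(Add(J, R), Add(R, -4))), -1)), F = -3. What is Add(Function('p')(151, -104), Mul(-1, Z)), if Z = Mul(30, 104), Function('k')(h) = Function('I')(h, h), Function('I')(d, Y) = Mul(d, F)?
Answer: Rational(-47511209, 15228) ≈ -3120.0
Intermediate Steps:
Function('I')(d, Y) = Mul(-3, d) (Function('I')(d, Y) = Mul(d, -3) = Mul(-3, d))
Function('k')(h) = Mul(-3, h)
Function('p')(J, R) = Mul(Rational(-1, 3), J, Pow(Add(-4, R), -1), Pow(Add(J, R), -1)) (Function('p')(J, R) = Mul(J, Pow(Mul(-3, Mul(Add(J, R), Add(R, -4))), -1)) = Mul(J, Pow(Mul(-3, Mul(Add(J, R), Add(-4, R))), -1)) = Mul(J, Pow(Mul(-3, Mul(Add(-4, R), Add(J, R))), -1)) = Mul(J, Pow(Mul(-3, Add(-4, R), Add(J, R)), -1)) = Mul(J, Mul(Rational(-1, 3), Pow(Add(-4, R), -1), Pow(Add(J, R), -1))) = Mul(Rational(-1, 3), J, Pow(Add(-4, R), -1), Pow(Add(J, R), -1)))
Z = 3120
Add(Function('p')(151, -104), Mul(-1, Z)) = Add(Mul(Rational(1, 3), 151, Pow(Add(Mul(-1, Pow(-104, 2)), Mul(4, 151), Mul(4, -104), Mul(-1, 151, -104)), -1)), Mul(-1, 3120)) = Add(Mul(Rational(1, 3), 151, Pow(Add(Mul(-1, 10816), 604, -416, 15704), -1)), -3120) = Add(Mul(Rational(1, 3), 151, Pow(Add(-10816, 604, -416, 15704), -1)), -3120) = Add(Mul(Rational(1, 3), 151, Pow(5076, -1)), -3120) = Add(Mul(Rational(1, 3), 151, Rational(1, 5076)), -3120) = Add(Rational(151, 15228), -3120) = Rational(-47511209, 15228)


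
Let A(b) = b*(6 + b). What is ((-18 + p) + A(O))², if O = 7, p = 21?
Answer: 8836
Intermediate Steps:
((-18 + p) + A(O))² = ((-18 + 21) + 7*(6 + 7))² = (3 + 7*13)² = (3 + 91)² = 94² = 8836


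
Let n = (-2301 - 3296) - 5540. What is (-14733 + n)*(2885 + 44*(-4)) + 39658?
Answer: -70042172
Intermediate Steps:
n = -11137 (n = -5597 - 5540 = -11137)
(-14733 + n)*(2885 + 44*(-4)) + 39658 = (-14733 - 11137)*(2885 + 44*(-4)) + 39658 = -25870*(2885 - 176) + 39658 = -25870*2709 + 39658 = -70081830 + 39658 = -70042172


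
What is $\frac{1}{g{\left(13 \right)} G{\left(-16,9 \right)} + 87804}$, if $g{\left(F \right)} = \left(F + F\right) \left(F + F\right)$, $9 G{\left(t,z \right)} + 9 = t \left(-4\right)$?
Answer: $\frac{9}{827416} \approx 1.0877 \cdot 10^{-5}$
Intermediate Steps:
$G{\left(t,z \right)} = -1 - \frac{4 t}{9}$ ($G{\left(t,z \right)} = -1 + \frac{t \left(-4\right)}{9} = -1 + \frac{\left(-4\right) t}{9} = -1 - \frac{4 t}{9}$)
$g{\left(F \right)} = 4 F^{2}$ ($g{\left(F \right)} = 2 F 2 F = 4 F^{2}$)
$\frac{1}{g{\left(13 \right)} G{\left(-16,9 \right)} + 87804} = \frac{1}{4 \cdot 13^{2} \left(-1 - - \frac{64}{9}\right) + 87804} = \frac{1}{4 \cdot 169 \left(-1 + \frac{64}{9}\right) + 87804} = \frac{1}{676 \cdot \frac{55}{9} + 87804} = \frac{1}{\frac{37180}{9} + 87804} = \frac{1}{\frac{827416}{9}} = \frac{9}{827416}$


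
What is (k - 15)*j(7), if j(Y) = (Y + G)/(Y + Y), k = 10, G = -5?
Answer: -5/7 ≈ -0.71429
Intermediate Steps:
j(Y) = (-5 + Y)/(2*Y) (j(Y) = (Y - 5)/(Y + Y) = (-5 + Y)/((2*Y)) = (-5 + Y)*(1/(2*Y)) = (-5 + Y)/(2*Y))
(k - 15)*j(7) = (10 - 15)*((½)*(-5 + 7)/7) = -5*2/(2*7) = -5*⅐ = -5/7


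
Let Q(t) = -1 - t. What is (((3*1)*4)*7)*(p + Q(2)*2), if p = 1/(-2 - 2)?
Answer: -525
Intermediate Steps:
p = -¼ (p = 1/(-4) = -¼ ≈ -0.25000)
(((3*1)*4)*7)*(p + Q(2)*2) = (((3*1)*4)*7)*(-¼ + (-1 - 1*2)*2) = ((3*4)*7)*(-¼ + (-1 - 2)*2) = (12*7)*(-¼ - 3*2) = 84*(-¼ - 6) = 84*(-25/4) = -525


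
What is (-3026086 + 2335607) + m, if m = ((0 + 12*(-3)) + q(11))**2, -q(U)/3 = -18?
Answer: -690155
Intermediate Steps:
q(U) = 54 (q(U) = -3*(-18) = 54)
m = 324 (m = ((0 + 12*(-3)) + 54)**2 = ((0 - 36) + 54)**2 = (-36 + 54)**2 = 18**2 = 324)
(-3026086 + 2335607) + m = (-3026086 + 2335607) + 324 = -690479 + 324 = -690155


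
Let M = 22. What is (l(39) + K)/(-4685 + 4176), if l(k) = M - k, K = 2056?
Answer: -2039/509 ≈ -4.0059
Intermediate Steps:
l(k) = 22 - k
(l(39) + K)/(-4685 + 4176) = ((22 - 1*39) + 2056)/(-4685 + 4176) = ((22 - 39) + 2056)/(-509) = (-17 + 2056)*(-1/509) = 2039*(-1/509) = -2039/509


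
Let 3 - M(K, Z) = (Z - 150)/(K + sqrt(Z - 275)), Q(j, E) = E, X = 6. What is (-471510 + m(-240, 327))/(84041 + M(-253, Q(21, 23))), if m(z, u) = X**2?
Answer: -2546298756236322/453895356901897 - 359263188*I*sqrt(7)/453895356901897 ≈ -5.6099 - 2.0941e-6*I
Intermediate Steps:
m(z, u) = 36 (m(z, u) = 6**2 = 36)
M(K, Z) = 3 - (-150 + Z)/(K + sqrt(-275 + Z)) (M(K, Z) = 3 - (Z - 150)/(K + sqrt(Z - 275)) = 3 - (-150 + Z)/(K + sqrt(-275 + Z)))
(-471510 + m(-240, 327))/(84041 + M(-253, Q(21, 23))) = (-471510 + 36)/(84041 + (150 - 1*23 + 3*(-253) + 3*sqrt(-275 + 23))/(-253 + sqrt(-275 + 23))) = -471474/(84041 + (150 - 23 - 759 + 3*sqrt(-252))/(-253 + sqrt(-252))) = -471474/(84041 + (150 - 23 - 759 + 3*(6*I*sqrt(7)))/(-253 + 6*I*sqrt(7))) = -471474/(84041 + (150 - 23 - 759 + 18*I*sqrt(7))/(-253 + 6*I*sqrt(7))) = -471474/(84041 + (-632 + 18*I*sqrt(7))/(-253 + 6*I*sqrt(7)))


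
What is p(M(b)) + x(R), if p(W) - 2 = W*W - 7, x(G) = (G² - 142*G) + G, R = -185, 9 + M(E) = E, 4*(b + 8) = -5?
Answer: 970209/16 ≈ 60638.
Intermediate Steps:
b = -37/4 (b = -8 + (¼)*(-5) = -8 - 5/4 = -37/4 ≈ -9.2500)
M(E) = -9 + E
x(G) = G² - 141*G
p(W) = -5 + W² (p(W) = 2 + (W*W - 7) = 2 + (W² - 7) = 2 + (-7 + W²) = -5 + W²)
p(M(b)) + x(R) = (-5 + (-9 - 37/4)²) - 185*(-141 - 185) = (-5 + (-73/4)²) - 185*(-326) = (-5 + 5329/16) + 60310 = 5249/16 + 60310 = 970209/16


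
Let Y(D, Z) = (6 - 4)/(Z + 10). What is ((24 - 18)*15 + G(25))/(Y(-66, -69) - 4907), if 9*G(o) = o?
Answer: -9853/521127 ≈ -0.018907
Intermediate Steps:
G(o) = o/9
Y(D, Z) = 2/(10 + Z)
((24 - 18)*15 + G(25))/(Y(-66, -69) - 4907) = ((24 - 18)*15 + (1/9)*25)/(2/(10 - 69) - 4907) = (6*15 + 25/9)/(2/(-59) - 4907) = (90 + 25/9)/(2*(-1/59) - 4907) = 835/(9*(-2/59 - 4907)) = 835/(9*(-289515/59)) = (835/9)*(-59/289515) = -9853/521127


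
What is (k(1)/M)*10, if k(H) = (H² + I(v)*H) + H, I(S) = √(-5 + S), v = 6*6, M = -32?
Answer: -5/8 - 5*√31/16 ≈ -2.3649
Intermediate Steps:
v = 36
k(H) = H + H² + H*√31 (k(H) = (H² + √(-5 + 36)*H) + H = (H² + √31*H) + H = (H² + H*√31) + H = H + H² + H*√31)
(k(1)/M)*10 = ((1*(1 + 1 + √31))/(-32))*10 = ((1*(2 + √31))*(-1/32))*10 = ((2 + √31)*(-1/32))*10 = (-1/16 - √31/32)*10 = -5/8 - 5*√31/16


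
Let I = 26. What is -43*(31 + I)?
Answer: -2451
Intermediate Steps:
-43*(31 + I) = -43*(31 + 26) = -43*57 = -2451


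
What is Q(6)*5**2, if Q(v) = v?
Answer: 150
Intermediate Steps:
Q(6)*5**2 = 6*5**2 = 6*25 = 150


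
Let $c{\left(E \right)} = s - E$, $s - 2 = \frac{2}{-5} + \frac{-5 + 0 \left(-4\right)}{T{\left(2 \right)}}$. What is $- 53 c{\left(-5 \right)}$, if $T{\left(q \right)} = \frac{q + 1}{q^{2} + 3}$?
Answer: $\frac{4028}{15} \approx 268.53$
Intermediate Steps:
$T{\left(q \right)} = \frac{1 + q}{3 + q^{2}}$
$s = - \frac{151}{15}$ ($s = 2 + \left(\frac{2}{-5} + \frac{-5 + 0 \left(-4\right)}{\frac{1}{3 + 2^{2}} \left(1 + 2\right)}\right) = 2 + \left(2 \left(- \frac{1}{5}\right) + \frac{-5 + 0}{\frac{1}{3 + 4} \cdot 3}\right) = 2 - \left(\frac{2}{5} + \frac{5}{\frac{1}{7} \cdot 3}\right) = 2 - \left(\frac{2}{5} + \frac{5}{\frac{3}{7}}\right) = 2 - \frac{181}{15} = - \frac{151}{15} \approx -10.067$)
$c{\left(E \right)} = - \frac{151}{15} - E$
$- 53 c{\left(-5 \right)} = - 53 \left(- \frac{151}{15} - -5\right) = - 53 \left(- \frac{151}{15} + 5\right) = \left(-53\right) \left(- \frac{76}{15}\right) = \frac{4028}{15}$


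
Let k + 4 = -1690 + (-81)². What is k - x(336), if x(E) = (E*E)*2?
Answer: -220925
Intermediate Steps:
x(E) = 2*E² (x(E) = E²*2 = 2*E²)
k = 4867 (k = -4 + (-1690 + (-81)²) = -4 + (-1690 + 6561) = -4 + 4871 = 4867)
k - x(336) = 4867 - 2*336² = 4867 - 2*112896 = 4867 - 1*225792 = 4867 - 225792 = -220925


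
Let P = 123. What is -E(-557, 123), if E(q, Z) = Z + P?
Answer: -246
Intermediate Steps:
E(q, Z) = 123 + Z (E(q, Z) = Z + 123 = 123 + Z)
-E(-557, 123) = -(123 + 123) = -1*246 = -246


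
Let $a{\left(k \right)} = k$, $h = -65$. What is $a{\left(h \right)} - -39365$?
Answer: $39300$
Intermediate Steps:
$a{\left(h \right)} - -39365 = -65 - -39365 = -65 + 39365 = 39300$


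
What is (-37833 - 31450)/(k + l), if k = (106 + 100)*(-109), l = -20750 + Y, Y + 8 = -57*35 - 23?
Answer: 69283/45230 ≈ 1.5318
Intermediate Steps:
Y = -2026 (Y = -8 + (-57*35 - 23) = -8 + (-1995 - 23) = -8 - 2018 = -2026)
l = -22776 (l = -20750 - 2026 = -22776)
k = -22454 (k = 206*(-109) = -22454)
(-37833 - 31450)/(k + l) = (-37833 - 31450)/(-22454 - 22776) = -69283/(-45230) = -69283*(-1/45230) = 69283/45230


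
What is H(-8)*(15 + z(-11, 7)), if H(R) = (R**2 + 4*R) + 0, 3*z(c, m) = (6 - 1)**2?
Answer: 2240/3 ≈ 746.67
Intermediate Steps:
z(c, m) = 25/3 (z(c, m) = (6 - 1)**2/3 = (1/3)*5**2 = (1/3)*25 = 25/3)
H(R) = R**2 + 4*R
H(-8)*(15 + z(-11, 7)) = (-8*(4 - 8))*(15 + 25/3) = -8*(-4)*(70/3) = 32*(70/3) = 2240/3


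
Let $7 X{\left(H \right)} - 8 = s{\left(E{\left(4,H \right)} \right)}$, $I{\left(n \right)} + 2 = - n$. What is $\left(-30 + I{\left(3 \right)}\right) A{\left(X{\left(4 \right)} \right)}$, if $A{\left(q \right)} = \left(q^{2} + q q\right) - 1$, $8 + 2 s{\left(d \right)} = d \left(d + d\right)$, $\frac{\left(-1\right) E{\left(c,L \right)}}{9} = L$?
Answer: $- \frac{16899755}{7} \approx -2.4143 \cdot 10^{6}$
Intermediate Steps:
$E{\left(c,L \right)} = - 9 L$
$s{\left(d \right)} = -4 + d^{2}$ ($s{\left(d \right)} = -4 + \frac{d \left(d + d\right)}{2} = -4 + \frac{d 2 d}{2} = -4 + \frac{2 d^{2}}{2} = -4 + d^{2}$)
$I{\left(n \right)} = -2 - n$
$X{\left(H \right)} = \frac{4}{7} + \frac{81 H^{2}}{7}$ ($X{\left(H \right)} = \frac{8}{7} + \frac{-4 + \left(- 9 H\right)^{2}}{7} = \frac{8}{7} + \frac{-4 + 81 H^{2}}{7} = \frac{8}{7} + \left(- \frac{4}{7} + \frac{81 H^{2}}{7}\right) = \frac{4}{7} + \frac{81 H^{2}}{7}$)
$A{\left(q \right)} = -1 + 2 q^{2}$ ($A{\left(q \right)} = \left(q^{2} + q^{2}\right) - 1 = 2 q^{2} - 1 = -1 + 2 q^{2}$)
$\left(-30 + I{\left(3 \right)}\right) A{\left(X{\left(4 \right)} \right)} = \left(-30 - 5\right) \left(-1 + 2 \left(\frac{4}{7} + \frac{81 \cdot 4^{2}}{7}\right)^{2}\right) = \left(-30 - 5\right) \left(-1 + 2 \left(\frac{4}{7} + \frac{81}{7} \cdot 16\right)^{2}\right) = \left(-30 - 5\right) \left(-1 + 2 \left(\frac{4}{7} + \frac{1296}{7}\right)^{2}\right) = - 35 \left(-1 + 2 \left(\frac{1300}{7}\right)^{2}\right) = - 35 \left(-1 + 2 \cdot \frac{1690000}{49}\right) = - 35 \left(-1 + \frac{3380000}{49}\right) = \left(-35\right) \frac{3379951}{49} = - \frac{16899755}{7}$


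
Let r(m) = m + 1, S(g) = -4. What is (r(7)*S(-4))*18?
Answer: -576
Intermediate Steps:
r(m) = 1 + m
(r(7)*S(-4))*18 = ((1 + 7)*(-4))*18 = (8*(-4))*18 = -32*18 = -576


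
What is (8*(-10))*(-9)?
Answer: 720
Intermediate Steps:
(8*(-10))*(-9) = -80*(-9) = 720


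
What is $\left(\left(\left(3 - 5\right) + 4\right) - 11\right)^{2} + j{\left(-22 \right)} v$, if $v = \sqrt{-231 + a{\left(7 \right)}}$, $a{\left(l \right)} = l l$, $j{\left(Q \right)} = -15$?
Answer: $81 - 15 i \sqrt{182} \approx 81.0 - 202.36 i$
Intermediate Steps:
$a{\left(l \right)} = l^{2}$
$v = i \sqrt{182}$ ($v = \sqrt{-231 + 7^{2}} = \sqrt{-231 + 49} = \sqrt{-182} = i \sqrt{182} \approx 13.491 i$)
$\left(\left(\left(3 - 5\right) + 4\right) - 11\right)^{2} + j{\left(-22 \right)} v = \left(\left(\left(3 - 5\right) + 4\right) - 11\right)^{2} - 15 i \sqrt{182} = \left(\left(-2 + 4\right) - 11\right)^{2} - 15 i \sqrt{182} = \left(2 - 11\right)^{2} - 15 i \sqrt{182} = \left(-9\right)^{2} - 15 i \sqrt{182} = 81 - 15 i \sqrt{182}$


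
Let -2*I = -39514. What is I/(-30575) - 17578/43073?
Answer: -1388440611/1316956975 ≈ -1.0543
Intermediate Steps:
I = 19757 (I = -½*(-39514) = 19757)
I/(-30575) - 17578/43073 = 19757/(-30575) - 17578/43073 = 19757*(-1/30575) - 17578*1/43073 = -19757/30575 - 17578/43073 = -1388440611/1316956975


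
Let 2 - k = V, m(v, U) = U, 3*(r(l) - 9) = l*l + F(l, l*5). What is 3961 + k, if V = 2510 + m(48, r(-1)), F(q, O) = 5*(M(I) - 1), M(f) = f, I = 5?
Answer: 1437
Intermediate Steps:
F(q, O) = 20 (F(q, O) = 5*(5 - 1) = 5*4 = 20)
r(l) = 47/3 + l²/3 (r(l) = 9 + (l*l + 20)/3 = 9 + (l² + 20)/3 = 9 + (20 + l²)/3 = 9 + (20/3 + l²/3) = 47/3 + l²/3)
V = 2526 (V = 2510 + (47/3 + (⅓)*(-1)²) = 2510 + (47/3 + (⅓)*1) = 2510 + (47/3 + ⅓) = 2510 + 16 = 2526)
k = -2524 (k = 2 - 1*2526 = 2 - 2526 = -2524)
3961 + k = 3961 - 2524 = 1437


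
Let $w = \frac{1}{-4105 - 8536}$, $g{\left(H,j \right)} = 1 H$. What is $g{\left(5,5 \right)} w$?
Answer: $- \frac{5}{12641} \approx -0.00039554$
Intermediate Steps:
$g{\left(H,j \right)} = H$
$w = - \frac{1}{12641}$ ($w = \frac{1}{-12641} = - \frac{1}{12641} \approx -7.9108 \cdot 10^{-5}$)
$g{\left(5,5 \right)} w = 5 \left(- \frac{1}{12641}\right) = - \frac{5}{12641}$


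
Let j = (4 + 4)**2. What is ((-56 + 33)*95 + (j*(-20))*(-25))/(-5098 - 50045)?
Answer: -29815/55143 ≈ -0.54068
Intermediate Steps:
j = 64 (j = 8**2 = 64)
((-56 + 33)*95 + (j*(-20))*(-25))/(-5098 - 50045) = ((-56 + 33)*95 + (64*(-20))*(-25))/(-5098 - 50045) = (-23*95 - 1280*(-25))/(-55143) = (-2185 + 32000)*(-1/55143) = 29815*(-1/55143) = -29815/55143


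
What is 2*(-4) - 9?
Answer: -17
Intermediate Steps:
2*(-4) - 9 = -8 - 9 = -17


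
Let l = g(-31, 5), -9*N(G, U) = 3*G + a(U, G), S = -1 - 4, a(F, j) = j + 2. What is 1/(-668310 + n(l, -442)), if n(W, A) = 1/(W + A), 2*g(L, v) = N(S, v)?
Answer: -441/294724711 ≈ -1.4963e-6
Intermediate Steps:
a(F, j) = 2 + j
S = -5
N(G, U) = -2/9 - 4*G/9 (N(G, U) = -(3*G + (2 + G))/9 = -(2 + 4*G)/9 = -2/9 - 4*G/9)
g(L, v) = 1 (g(L, v) = (-2/9 - 4/9*(-5))/2 = (-2/9 + 20/9)/2 = (½)*2 = 1)
l = 1
n(W, A) = 1/(A + W)
1/(-668310 + n(l, -442)) = 1/(-668310 + 1/(-442 + 1)) = 1/(-668310 + 1/(-441)) = 1/(-668310 - 1/441) = 1/(-294724711/441) = -441/294724711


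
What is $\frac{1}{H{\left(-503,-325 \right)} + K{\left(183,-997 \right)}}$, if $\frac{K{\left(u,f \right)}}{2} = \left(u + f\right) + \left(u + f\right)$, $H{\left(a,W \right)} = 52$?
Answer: $- \frac{1}{3204} \approx -0.00031211$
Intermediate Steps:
$K{\left(u,f \right)} = 4 f + 4 u$ ($K{\left(u,f \right)} = 2 \left(\left(u + f\right) + \left(u + f\right)\right) = 2 \left(\left(f + u\right) + \left(f + u\right)\right) = 2 \left(2 f + 2 u\right) = 4 f + 4 u$)
$\frac{1}{H{\left(-503,-325 \right)} + K{\left(183,-997 \right)}} = \frac{1}{52 + \left(4 \left(-997\right) + 4 \cdot 183\right)} = \frac{1}{52 + \left(-3988 + 732\right)} = \frac{1}{52 - 3256} = \frac{1}{-3204} = - \frac{1}{3204}$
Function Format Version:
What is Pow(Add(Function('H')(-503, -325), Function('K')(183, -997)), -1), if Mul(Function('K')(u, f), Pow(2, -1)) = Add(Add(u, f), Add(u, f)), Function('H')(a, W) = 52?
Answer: Rational(-1, 3204) ≈ -0.00031211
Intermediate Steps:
Function('K')(u, f) = Add(Mul(4, f), Mul(4, u)) (Function('K')(u, f) = Mul(2, Add(Add(u, f), Add(u, f))) = Mul(2, Add(Add(f, u), Add(f, u))) = Mul(2, Add(Mul(2, f), Mul(2, u))) = Add(Mul(4, f), Mul(4, u)))
Pow(Add(Function('H')(-503, -325), Function('K')(183, -997)), -1) = Pow(Add(52, Add(Mul(4, -997), Mul(4, 183))), -1) = Pow(Add(52, Add(-3988, 732)), -1) = Pow(Add(52, -3256), -1) = Pow(-3204, -1) = Rational(-1, 3204)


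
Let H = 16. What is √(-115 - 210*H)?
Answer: 5*I*√139 ≈ 58.949*I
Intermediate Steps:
√(-115 - 210*H) = √(-115 - 210*16) = √(-115 - 3360) = √(-3475) = 5*I*√139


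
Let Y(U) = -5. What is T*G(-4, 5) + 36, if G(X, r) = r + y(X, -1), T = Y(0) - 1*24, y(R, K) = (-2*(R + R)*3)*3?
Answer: -4285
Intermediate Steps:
y(R, K) = -36*R (y(R, K) = (-4*R*3)*3 = -12*R*3 = -36*R)
T = -29 (T = -5 - 1*24 = -5 - 24 = -29)
G(X, r) = r - 36*X
T*G(-4, 5) + 36 = -29*(5 - 36*(-4)) + 36 = -29*(5 + 144) + 36 = -29*149 + 36 = -4321 + 36 = -4285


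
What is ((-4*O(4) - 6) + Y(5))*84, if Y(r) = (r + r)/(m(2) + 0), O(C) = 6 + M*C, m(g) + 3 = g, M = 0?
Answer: -3360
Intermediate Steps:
m(g) = -3 + g
O(C) = 6 (O(C) = 6 + 0*C = 6 + 0 = 6)
Y(r) = -2*r (Y(r) = (r + r)/((-3 + 2) + 0) = (2*r)/(-1 + 0) = (2*r)/(-1) = (2*r)*(-1) = -2*r)
((-4*O(4) - 6) + Y(5))*84 = ((-4*6 - 6) - 2*5)*84 = ((-24 - 6) - 10)*84 = (-30 - 10)*84 = -40*84 = -3360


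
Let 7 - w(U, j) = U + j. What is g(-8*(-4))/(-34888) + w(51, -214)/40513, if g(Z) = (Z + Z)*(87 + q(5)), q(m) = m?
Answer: -29076198/176677193 ≈ -0.16457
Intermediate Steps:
w(U, j) = 7 - U - j (w(U, j) = 7 - (U + j) = 7 + (-U - j) = 7 - U - j)
g(Z) = 184*Z (g(Z) = (Z + Z)*(87 + 5) = (2*Z)*92 = 184*Z)
g(-8*(-4))/(-34888) + w(51, -214)/40513 = (184*(-8*(-4)))/(-34888) + (7 - 1*51 - 1*(-214))/40513 = (184*32)*(-1/34888) + (7 - 51 + 214)*(1/40513) = 5888*(-1/34888) + 170*(1/40513) = -736/4361 + 170/40513 = -29076198/176677193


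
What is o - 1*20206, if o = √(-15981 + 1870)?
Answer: -20206 + I*√14111 ≈ -20206.0 + 118.79*I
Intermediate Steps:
o = I*√14111 (o = √(-14111) = I*√14111 ≈ 118.79*I)
o - 1*20206 = I*√14111 - 1*20206 = I*√14111 - 20206 = -20206 + I*√14111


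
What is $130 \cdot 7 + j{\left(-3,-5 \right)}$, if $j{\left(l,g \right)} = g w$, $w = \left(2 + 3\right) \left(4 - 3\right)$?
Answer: $885$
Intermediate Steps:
$w = 5$ ($w = 5 \cdot 1 = 5$)
$j{\left(l,g \right)} = 5 g$ ($j{\left(l,g \right)} = g 5 = 5 g$)
$130 \cdot 7 + j{\left(-3,-5 \right)} = 130 \cdot 7 + 5 \left(-5\right) = 910 - 25 = 885$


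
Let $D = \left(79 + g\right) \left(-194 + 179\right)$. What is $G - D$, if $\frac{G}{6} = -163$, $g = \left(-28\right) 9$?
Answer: $-3573$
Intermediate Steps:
$g = -252$
$D = 2595$ ($D = \left(79 - 252\right) \left(-194 + 179\right) = \left(-173\right) \left(-15\right) = 2595$)
$G = -978$ ($G = 6 \left(-163\right) = -978$)
$G - D = -978 - 2595 = -3573$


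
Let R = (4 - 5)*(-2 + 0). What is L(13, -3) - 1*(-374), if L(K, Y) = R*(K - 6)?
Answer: 388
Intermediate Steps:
R = 2 (R = -1*(-2) = 2)
L(K, Y) = -12 + 2*K (L(K, Y) = 2*(K - 6) = 2*(-6 + K) = -12 + 2*K)
L(13, -3) - 1*(-374) = (-12 + 2*13) - 1*(-374) = (-12 + 26) + 374 = 14 + 374 = 388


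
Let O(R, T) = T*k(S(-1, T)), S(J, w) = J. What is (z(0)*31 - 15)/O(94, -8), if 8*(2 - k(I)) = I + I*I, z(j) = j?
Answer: 15/16 ≈ 0.93750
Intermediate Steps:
k(I) = 2 - I/8 - I²/8 (k(I) = 2 - (I + I*I)/8 = 2 - (I + I²)/8 = 2 + (-I/8 - I²/8) = 2 - I/8 - I²/8)
O(R, T) = 2*T (O(R, T) = T*(2 - ⅛*(-1) - ⅛*(-1)²) = T*(2 + ⅛ - ⅛*1) = T*(2 + ⅛ - ⅛) = T*2 = 2*T)
(z(0)*31 - 15)/O(94, -8) = (0*31 - 15)/((2*(-8))) = (0 - 15)/(-16) = -15*(-1/16) = 15/16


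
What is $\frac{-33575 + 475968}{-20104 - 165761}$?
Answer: $- \frac{442393}{185865} \approx -2.3802$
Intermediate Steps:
$\frac{-33575 + 475968}{-20104 - 165761} = \frac{442393}{-185865} = 442393 \left(- \frac{1}{185865}\right) = - \frac{442393}{185865}$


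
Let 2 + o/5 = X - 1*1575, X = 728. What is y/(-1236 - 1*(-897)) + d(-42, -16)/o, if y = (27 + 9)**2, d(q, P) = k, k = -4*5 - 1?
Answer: -610489/159895 ≈ -3.8181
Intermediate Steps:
k = -21 (k = -20 - 1 = -21)
o = -4245 (o = -10 + 5*(728 - 1*1575) = -10 + 5*(728 - 1575) = -10 + 5*(-847) = -10 - 4235 = -4245)
d(q, P) = -21
y = 1296 (y = 36**2 = 1296)
y/(-1236 - 1*(-897)) + d(-42, -16)/o = 1296/(-1236 - 1*(-897)) - 21/(-4245) = 1296/(-1236 + 897) - 21*(-1/4245) = 1296/(-339) + 7/1415 = 1296*(-1/339) + 7/1415 = -432/113 + 7/1415 = -610489/159895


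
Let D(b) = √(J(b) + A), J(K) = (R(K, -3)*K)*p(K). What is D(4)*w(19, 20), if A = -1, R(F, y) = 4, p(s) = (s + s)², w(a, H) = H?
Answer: 20*√1023 ≈ 639.69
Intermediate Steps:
p(s) = 4*s² (p(s) = (2*s)² = 4*s²)
J(K) = 16*K³ (J(K) = (4*K)*(4*K²) = 16*K³)
D(b) = √(-1 + 16*b³) (D(b) = √(16*b³ - 1) = √(-1 + 16*b³))
D(4)*w(19, 20) = √(-1 + 16*4³)*20 = √(-1 + 16*64)*20 = √(-1 + 1024)*20 = √1023*20 = 20*√1023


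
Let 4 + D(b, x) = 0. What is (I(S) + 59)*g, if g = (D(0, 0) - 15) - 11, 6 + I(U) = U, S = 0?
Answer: -1590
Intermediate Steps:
D(b, x) = -4 (D(b, x) = -4 + 0 = -4)
I(U) = -6 + U
g = -30 (g = (-4 - 15) - 11 = -19 - 11 = -30)
(I(S) + 59)*g = ((-6 + 0) + 59)*(-30) = (-6 + 59)*(-30) = 53*(-30) = -1590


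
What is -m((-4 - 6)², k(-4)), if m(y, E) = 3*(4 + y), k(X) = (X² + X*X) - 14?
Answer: -312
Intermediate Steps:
k(X) = -14 + 2*X² (k(X) = (X² + X²) - 14 = 2*X² - 14 = -14 + 2*X²)
m(y, E) = 12 + 3*y
-m((-4 - 6)², k(-4)) = -(12 + 3*(-4 - 6)²) = -(12 + 3*(-10)²) = -(12 + 3*100) = -(12 + 300) = -1*312 = -312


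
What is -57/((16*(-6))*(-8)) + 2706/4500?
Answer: 50603/96000 ≈ 0.52711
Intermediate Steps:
-57/((16*(-6))*(-8)) + 2706/4500 = -57/((-96*(-8))) + 2706*(1/4500) = -57/768 + 451/750 = -57*1/768 + 451/750 = -19/256 + 451/750 = 50603/96000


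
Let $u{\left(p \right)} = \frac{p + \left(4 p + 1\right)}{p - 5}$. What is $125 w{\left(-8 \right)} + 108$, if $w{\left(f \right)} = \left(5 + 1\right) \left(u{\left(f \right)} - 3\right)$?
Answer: $108$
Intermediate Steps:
$u{\left(p \right)} = \frac{1 + 5 p}{-5 + p}$ ($u{\left(p \right)} = \frac{p + \left(1 + 4 p\right)}{-5 + p} = \frac{1 + 5 p}{-5 + p}$)
$w{\left(f \right)} = -18 + \frac{6 \left(1 + 5 f\right)}{-5 + f}$ ($w{\left(f \right)} = \left(5 + 1\right) \left(\frac{1 + 5 f}{-5 + f} - 3\right) = 6 \left(-3 + \frac{1 + 5 f}{-5 + f}\right) = -18 + \frac{6 \left(1 + 5 f\right)}{-5 + f}$)
$125 w{\left(-8 \right)} + 108 = 125 \frac{12 \left(8 - 8\right)}{-5 - 8} + 108 = 125 \cdot 12 \frac{1}{-13} \cdot 0 + 108 = 125 \cdot 12 \left(- \frac{1}{13}\right) 0 + 108 = 125 \cdot 0 + 108 = 0 + 108 = 108$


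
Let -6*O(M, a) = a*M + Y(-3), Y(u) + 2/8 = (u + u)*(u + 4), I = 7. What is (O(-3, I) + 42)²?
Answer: 1247689/576 ≈ 2166.1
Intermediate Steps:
Y(u) = -¼ + 2*u*(4 + u) (Y(u) = -¼ + (u + u)*(u + 4) = -¼ + (2*u)*(4 + u) = -¼ + 2*u*(4 + u))
O(M, a) = 25/24 - M*a/6 (O(M, a) = -(a*M + (-¼ + 2*(-3)² + 8*(-3)))/6 = -(M*a + (-¼ + 2*9 - 24))/6 = -(M*a + (-¼ + 18 - 24))/6 = -(M*a - 25/4)/6 = -(-25/4 + M*a)/6 = 25/24 - M*a/6)
(O(-3, I) + 42)² = ((25/24 - ⅙*(-3)*7) + 42)² = ((25/24 + 7/2) + 42)² = (109/24 + 42)² = (1117/24)² = 1247689/576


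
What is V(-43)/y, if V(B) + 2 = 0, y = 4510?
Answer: -1/2255 ≈ -0.00044346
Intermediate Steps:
V(B) = -2 (V(B) = -2 + 0 = -2)
V(-43)/y = -2/4510 = -2*1/4510 = -1/2255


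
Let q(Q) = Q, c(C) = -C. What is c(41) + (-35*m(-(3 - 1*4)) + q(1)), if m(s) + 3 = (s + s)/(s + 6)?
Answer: 55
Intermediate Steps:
m(s) = -3 + 2*s/(6 + s) (m(s) = -3 + (s + s)/(s + 6) = -3 + (2*s)/(6 + s) = -3 + 2*s/(6 + s))
c(41) + (-35*m(-(3 - 1*4)) + q(1)) = -1*41 + (-35*(-18 - (-1)*(3 - 1*4))/(6 - (3 - 1*4)) + 1) = -41 + (-35*(-18 - (-1)*(3 - 4))/(6 - (3 - 4)) + 1) = -41 + (-35*(-18 - (-1)*(-1))/(6 - 1*(-1)) + 1) = -41 + (-35*(-18 - 1*1)/(6 + 1) + 1) = -41 + (-35*(-18 - 1)/7 + 1) = -41 + (-5*(-19) + 1) = -41 + (-35*(-19/7) + 1) = -41 + (95 + 1) = -41 + 96 = 55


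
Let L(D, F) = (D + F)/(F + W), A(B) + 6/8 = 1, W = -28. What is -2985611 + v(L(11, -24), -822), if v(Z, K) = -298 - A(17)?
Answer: -11943637/4 ≈ -2.9859e+6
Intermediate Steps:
A(B) = 1/4 (A(B) = -3/4 + 1 = 1/4)
L(D, F) = (D + F)/(-28 + F) (L(D, F) = (D + F)/(F - 28) = (D + F)/(-28 + F))
v(Z, K) = -1193/4 (v(Z, K) = -298 - 1*1/4 = -298 - 1/4 = -1193/4)
-2985611 + v(L(11, -24), -822) = -2985611 - 1193/4 = -11943637/4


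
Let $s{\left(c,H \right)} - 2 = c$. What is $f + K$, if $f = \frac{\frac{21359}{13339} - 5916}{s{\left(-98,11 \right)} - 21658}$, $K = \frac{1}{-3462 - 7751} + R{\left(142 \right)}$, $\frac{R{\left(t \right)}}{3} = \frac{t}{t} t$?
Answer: $\frac{1386981948260767}{3253750283078} \approx 426.27$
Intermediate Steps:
$R{\left(t \right)} = 3 t$ ($R{\left(t \right)} = 3 \frac{t}{t} t = 3 \cdot 1 t = 3 t$)
$s{\left(c,H \right)} = 2 + c$
$K = \frac{4776737}{11213}$ ($K = \frac{1}{-3462 - 7751} + 3 \cdot 142 = \frac{1}{-11213} + 426 = - \frac{1}{11213} + 426 = \frac{4776737}{11213} \approx 426.0$)
$f = \frac{78892165}{290176606}$ ($f = \frac{\frac{21359}{13339} - 5916}{\left(2 - 98\right) - 21658} = \frac{21359 \cdot \frac{1}{13339} - 5916}{-96 - 21658} = \frac{\frac{21359}{13339} - 5916}{-21754} = \left(- \frac{78892165}{13339}\right) \left(- \frac{1}{21754}\right) = \frac{78892165}{290176606} \approx 0.27188$)
$f + K = \frac{78892165}{290176606} + \frac{4776737}{11213} = \frac{1386981948260767}{3253750283078}$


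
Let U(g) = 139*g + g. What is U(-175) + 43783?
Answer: 19283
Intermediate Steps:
U(g) = 140*g
U(-175) + 43783 = 140*(-175) + 43783 = -24500 + 43783 = 19283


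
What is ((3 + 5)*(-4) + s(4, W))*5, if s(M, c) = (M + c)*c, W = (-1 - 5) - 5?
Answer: 225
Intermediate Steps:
W = -11 (W = -6 - 5 = -11)
s(M, c) = c*(M + c)
((3 + 5)*(-4) + s(4, W))*5 = ((3 + 5)*(-4) - 11*(4 - 11))*5 = (8*(-4) - 11*(-7))*5 = (-32 + 77)*5 = 45*5 = 225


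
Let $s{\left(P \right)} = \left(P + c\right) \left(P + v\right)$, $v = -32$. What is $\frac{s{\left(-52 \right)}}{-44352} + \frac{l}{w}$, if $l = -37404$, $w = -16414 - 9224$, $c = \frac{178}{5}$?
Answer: $\frac{8053687}{5640360} \approx 1.4279$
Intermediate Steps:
$c = \frac{178}{5}$ ($c = 178 \cdot \frac{1}{5} = \frac{178}{5} \approx 35.6$)
$w = -25638$ ($w = -16414 - 9224 = -25638$)
$s{\left(P \right)} = \left(-32 + P\right) \left(\frac{178}{5} + P\right)$ ($s{\left(P \right)} = \left(P + \frac{178}{5}\right) \left(P - 32\right) = \left(\frac{178}{5} + P\right) \left(-32 + P\right) = \left(-32 + P\right) \left(\frac{178}{5} + P\right)$)
$\frac{s{\left(-52 \right)}}{-44352} + \frac{l}{w} = \frac{- \frac{5696}{5} + \left(-52\right)^{2} + \frac{18}{5} \left(-52\right)}{-44352} - \frac{37404}{-25638} = \left(- \frac{5696}{5} + 2704 - \frac{936}{5}\right) \left(- \frac{1}{44352}\right) - - \frac{6234}{4273} = \frac{6888}{5} \left(- \frac{1}{44352}\right) + \frac{6234}{4273} = - \frac{41}{1320} + \frac{6234}{4273} = \frac{8053687}{5640360}$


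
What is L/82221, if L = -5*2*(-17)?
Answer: 170/82221 ≈ 0.0020676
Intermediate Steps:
L = 170 (L = -10*(-17) = 170)
L/82221 = 170/82221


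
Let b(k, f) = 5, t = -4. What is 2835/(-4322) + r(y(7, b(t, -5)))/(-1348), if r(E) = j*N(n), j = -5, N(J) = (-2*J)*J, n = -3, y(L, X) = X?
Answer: -526320/728257 ≈ -0.72271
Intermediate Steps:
N(J) = -2*J**2
r(E) = 90 (r(E) = -(-10)*(-3)**2 = -(-10)*9 = -5*(-18) = 90)
2835/(-4322) + r(y(7, b(t, -5)))/(-1348) = 2835/(-4322) + 90/(-1348) = 2835*(-1/4322) + 90*(-1/1348) = -2835/4322 - 45/674 = -526320/728257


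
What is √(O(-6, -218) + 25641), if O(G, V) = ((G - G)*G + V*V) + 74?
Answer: √73239 ≈ 270.63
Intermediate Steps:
O(G, V) = 74 + V² (O(G, V) = (0*G + V²) + 74 = (0 + V²) + 74 = V² + 74 = 74 + V²)
√(O(-6, -218) + 25641) = √((74 + (-218)²) + 25641) = √((74 + 47524) + 25641) = √(47598 + 25641) = √73239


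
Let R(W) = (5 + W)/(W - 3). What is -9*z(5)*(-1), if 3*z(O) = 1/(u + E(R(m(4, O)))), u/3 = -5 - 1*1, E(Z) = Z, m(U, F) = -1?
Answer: -3/19 ≈ -0.15789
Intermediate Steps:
R(W) = (5 + W)/(-3 + W)
u = -18 (u = 3*(-5 - 1*1) = 3*(-5 - 1) = 3*(-6) = -18)
z(O) = -1/57 (z(O) = 1/(3*(-18 + (5 - 1)/(-3 - 1))) = 1/(3*(-18 + 4/(-4))) = 1/(3*(-18 - ¼*4)) = 1/(3*(-18 - 1)) = (⅓)/(-19) = (⅓)*(-1/19) = -1/57)
-9*z(5)*(-1) = -9*(-1/57)*(-1) = (3/19)*(-1) = -3/19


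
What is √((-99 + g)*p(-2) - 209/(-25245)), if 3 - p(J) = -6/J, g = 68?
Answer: √4845/765 ≈ 0.090988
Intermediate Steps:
p(J) = 3 + 6/J (p(J) = 3 - (-6)/J = 3 + 6/J)
√((-99 + g)*p(-2) - 209/(-25245)) = √((-99 + 68)*(3 + 6/(-2)) - 209/(-25245)) = √(-31*(3 + 6*(-½)) - 209*(-1/25245)) = √(-31*(3 - 3) + 19/2295) = √(-31*0 + 19/2295) = √(0 + 19/2295) = √(19/2295) = √4845/765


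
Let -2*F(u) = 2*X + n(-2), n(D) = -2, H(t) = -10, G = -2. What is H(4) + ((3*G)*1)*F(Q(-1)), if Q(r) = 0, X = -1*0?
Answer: -16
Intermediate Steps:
X = 0
F(u) = 1 (F(u) = -(2*0 - 2)/2 = -(0 - 2)/2 = -½*(-2) = 1)
H(4) + ((3*G)*1)*F(Q(-1)) = -10 + ((3*(-2))*1)*1 = -10 - 6*1*1 = -10 - 6*1 = -10 - 6 = -16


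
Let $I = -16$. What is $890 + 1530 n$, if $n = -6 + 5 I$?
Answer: $-130690$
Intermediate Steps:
$n = -86$ ($n = -6 + 5 \left(-16\right) = -6 - 80 = -86$)
$890 + 1530 n = 890 + 1530 \left(-86\right) = 890 - 131580 = -130690$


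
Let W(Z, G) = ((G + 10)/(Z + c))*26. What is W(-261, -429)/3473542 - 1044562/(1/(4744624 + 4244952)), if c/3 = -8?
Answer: -4647943603642812040873/494979735 ≈ -9.3902e+12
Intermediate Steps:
c = -24 (c = 3*(-8) = -24)
W(Z, G) = 26*(10 + G)/(-24 + Z) (W(Z, G) = ((G + 10)/(Z - 24))*26 = ((10 + G)/(-24 + Z))*26 = 26*(10 + G)/(-24 + Z))
W(-261, -429)/3473542 - 1044562/(1/(4744624 + 4244952)) = (26*(10 - 429)/(-24 - 261))/3473542 - 1044562/(1/(4744624 + 4244952)) = (26*(-419)/(-285))*(1/3473542) - 1044562/(1/8989576) = (26*(-1/285)*(-419))*(1/3473542) - 1044562/1/8989576 = (10894/285)*(1/3473542) - 1044562*8989576 = 5447/494979735 - 9390169485712 = -4647943603642812040873/494979735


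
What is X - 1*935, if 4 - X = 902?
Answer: -1833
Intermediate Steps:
X = -898 (X = 4 - 1*902 = 4 - 902 = -898)
X - 1*935 = -898 - 1*935 = -898 - 935 = -1833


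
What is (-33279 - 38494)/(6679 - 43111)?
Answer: 71773/36432 ≈ 1.9701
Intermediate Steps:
(-33279 - 38494)/(6679 - 43111) = -71773/(-36432) = -71773*(-1/36432) = 71773/36432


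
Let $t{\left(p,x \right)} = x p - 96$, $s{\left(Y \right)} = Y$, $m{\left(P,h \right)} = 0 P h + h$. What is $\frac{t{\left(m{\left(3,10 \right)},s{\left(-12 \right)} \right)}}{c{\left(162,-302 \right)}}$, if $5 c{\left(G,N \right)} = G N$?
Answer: $\frac{10}{453} \approx 0.022075$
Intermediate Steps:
$c{\left(G,N \right)} = \frac{G N}{5}$
$m{\left(P,h \right)} = h$ ($m{\left(P,h \right)} = 0 h + h = 0 + h = h$)
$t{\left(p,x \right)} = -96 + p x$ ($t{\left(p,x \right)} = p x - 96 = -96 + p x$)
$\frac{t{\left(m{\left(3,10 \right)},s{\left(-12 \right)} \right)}}{c{\left(162,-302 \right)}} = \frac{-96 + 10 \left(-12\right)}{\frac{1}{5} \cdot 162 \left(-302\right)} = \frac{-96 - 120}{- \frac{48924}{5}} = \left(-216\right) \left(- \frac{5}{48924}\right) = \frac{10}{453}$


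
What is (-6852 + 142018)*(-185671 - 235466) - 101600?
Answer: -56923505342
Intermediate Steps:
(-6852 + 142018)*(-185671 - 235466) - 101600 = 135166*(-421137) - 101600 = -56923403742 - 101600 = -56923505342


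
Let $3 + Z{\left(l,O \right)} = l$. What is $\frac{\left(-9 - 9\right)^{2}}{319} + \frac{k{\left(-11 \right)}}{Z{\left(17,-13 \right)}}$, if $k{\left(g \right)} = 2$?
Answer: $\frac{2587}{2233} \approx 1.1585$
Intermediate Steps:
$Z{\left(l,O \right)} = -3 + l$
$\frac{\left(-9 - 9\right)^{2}}{319} + \frac{k{\left(-11 \right)}}{Z{\left(17,-13 \right)}} = \frac{\left(-9 - 9\right)^{2}}{319} + \frac{2}{-3 + 17} = \left(-18\right)^{2} \cdot \frac{1}{319} + \frac{2}{14} = 324 \cdot \frac{1}{319} + 2 \cdot \frac{1}{14} = \frac{324}{319} + \frac{1}{7} = \frac{2587}{2233}$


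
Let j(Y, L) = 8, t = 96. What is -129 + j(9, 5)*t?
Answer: 639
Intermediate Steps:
-129 + j(9, 5)*t = -129 + 8*96 = -129 + 768 = 639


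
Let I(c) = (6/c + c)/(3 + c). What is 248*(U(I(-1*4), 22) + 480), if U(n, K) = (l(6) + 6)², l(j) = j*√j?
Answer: 181536 + 17856*√6 ≈ 2.2527e+5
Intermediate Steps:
l(j) = j^(3/2)
I(c) = (c + 6/c)/(3 + c)
U(n, K) = (6 + 6*√6)² (U(n, K) = (6^(3/2) + 6)² = (6*√6 + 6)² = (6 + 6*√6)²)
248*(U(I(-1*4), 22) + 480) = 248*((252 + 72*√6) + 480) = 248*(732 + 72*√6) = 181536 + 17856*√6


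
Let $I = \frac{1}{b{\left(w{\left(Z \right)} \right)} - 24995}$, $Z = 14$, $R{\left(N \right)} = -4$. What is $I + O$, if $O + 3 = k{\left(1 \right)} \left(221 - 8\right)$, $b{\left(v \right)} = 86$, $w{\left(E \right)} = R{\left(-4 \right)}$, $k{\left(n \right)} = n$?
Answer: $\frac{5230889}{24909} \approx 210.0$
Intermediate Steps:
$w{\left(E \right)} = -4$
$I = - \frac{1}{24909}$ ($I = \frac{1}{86 - 24995} = \frac{1}{-24909} = - \frac{1}{24909} \approx -4.0146 \cdot 10^{-5}$)
$O = 210$ ($O = -3 + 1 \left(221 - 8\right) = -3 + 1 \cdot 213 = -3 + 213 = 210$)
$I + O = - \frac{1}{24909} + 210 = \frac{5230889}{24909}$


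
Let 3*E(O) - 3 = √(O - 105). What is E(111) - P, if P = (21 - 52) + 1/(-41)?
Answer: 1313/41 + √6/3 ≈ 32.841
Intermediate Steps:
E(O) = 1 + √(-105 + O)/3 (E(O) = 1 + √(O - 105)/3 = 1 + √(-105 + O)/3)
P = -1272/41 (P = -31 + 1*(-1/41) = -31 - 1/41 = -1272/41 ≈ -31.024)
E(111) - P = (1 + √(-105 + 111)/3) - 1*(-1272/41) = (1 + √6/3) + 1272/41 = 1313/41 + √6/3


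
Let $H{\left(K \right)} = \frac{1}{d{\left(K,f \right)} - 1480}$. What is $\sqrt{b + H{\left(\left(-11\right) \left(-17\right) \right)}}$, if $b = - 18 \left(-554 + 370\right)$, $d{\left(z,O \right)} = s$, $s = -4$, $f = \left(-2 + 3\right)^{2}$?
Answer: $\frac{\sqrt{1823467597}}{742} \approx 57.55$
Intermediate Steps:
$f = 1$ ($f = 1^{2} = 1$)
$d{\left(z,O \right)} = -4$
$b = 3312$ ($b = \left(-18\right) \left(-184\right) = 3312$)
$H{\left(K \right)} = - \frac{1}{1484}$ ($H{\left(K \right)} = \frac{1}{-4 - 1480} = \frac{1}{-1484} = - \frac{1}{1484}$)
$\sqrt{b + H{\left(\left(-11\right) \left(-17\right) \right)}} = \sqrt{3312 - \frac{1}{1484}} = \sqrt{\frac{4915007}{1484}} = \frac{\sqrt{1823467597}}{742}$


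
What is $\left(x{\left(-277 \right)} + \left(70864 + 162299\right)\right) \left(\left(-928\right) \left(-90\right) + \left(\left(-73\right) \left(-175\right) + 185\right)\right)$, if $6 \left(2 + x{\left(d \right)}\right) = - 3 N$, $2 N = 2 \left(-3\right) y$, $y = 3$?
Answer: $22495807440$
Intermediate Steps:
$N = -9$ ($N = \frac{2 \left(-3\right) 3}{2} = \frac{\left(-6\right) 3}{2} = \frac{1}{2} \left(-18\right) = -9$)
$x{\left(d \right)} = \frac{5}{2}$ ($x{\left(d \right)} = -2 + \frac{\left(-3\right) \left(-9\right)}{6} = -2 + \frac{1}{6} \cdot 27 = -2 + \frac{9}{2} = \frac{5}{2}$)
$\left(x{\left(-277 \right)} + \left(70864 + 162299\right)\right) \left(\left(-928\right) \left(-90\right) + \left(\left(-73\right) \left(-175\right) + 185\right)\right) = \left(\frac{5}{2} + \left(70864 + 162299\right)\right) \left(\left(-928\right) \left(-90\right) + \left(\left(-73\right) \left(-175\right) + 185\right)\right) = \left(\frac{5}{2} + 233163\right) \left(83520 + \left(12775 + 185\right)\right) = \frac{466331 \left(83520 + 12960\right)}{2} = \frac{466331}{2} \cdot 96480 = 22495807440$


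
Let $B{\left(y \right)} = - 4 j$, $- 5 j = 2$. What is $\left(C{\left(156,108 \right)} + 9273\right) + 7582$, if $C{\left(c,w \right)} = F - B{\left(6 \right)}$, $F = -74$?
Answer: $\frac{83897}{5} \approx 16779.0$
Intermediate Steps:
$j = - \frac{2}{5}$ ($j = \left(- \frac{1}{5}\right) 2 = - \frac{2}{5} \approx -0.4$)
$B{\left(y \right)} = \frac{8}{5}$ ($B{\left(y \right)} = \left(-4\right) \left(- \frac{2}{5}\right) = \frac{8}{5}$)
$C{\left(c,w \right)} = - \frac{378}{5}$ ($C{\left(c,w \right)} = -74 - \frac{8}{5} = - \frac{378}{5}$)
$\left(C{\left(156,108 \right)} + 9273\right) + 7582 = \left(- \frac{378}{5} + 9273\right) + 7582 = \frac{45987}{5} + 7582 = \frac{83897}{5}$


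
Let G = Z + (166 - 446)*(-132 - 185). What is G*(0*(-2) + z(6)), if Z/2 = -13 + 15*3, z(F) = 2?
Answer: 177648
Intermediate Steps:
Z = 64 (Z = 2*(-13 + 15*3) = 2*(-13 + 45) = 2*32 = 64)
G = 88824 (G = 64 + (166 - 446)*(-132 - 185) = 64 - 280*(-317) = 64 + 88760 = 88824)
G*(0*(-2) + z(6)) = 88824*(0*(-2) + 2) = 88824*(0 + 2) = 88824*2 = 177648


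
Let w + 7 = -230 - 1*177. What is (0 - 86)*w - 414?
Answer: 35190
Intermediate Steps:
w = -414 (w = -7 + (-230 - 1*177) = -7 + (-230 - 177) = -7 - 407 = -414)
(0 - 86)*w - 414 = (0 - 86)*(-414) - 414 = -86*(-414) - 414 = 35604 - 414 = 35190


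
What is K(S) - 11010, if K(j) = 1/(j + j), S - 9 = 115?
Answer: -2730479/248 ≈ -11010.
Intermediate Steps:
S = 124 (S = 9 + 115 = 124)
K(j) = 1/(2*j)
K(S) - 11010 = (1/2)/124 - 11010 = (1/2)*(1/124) - 11010 = 1/248 - 11010 = -2730479/248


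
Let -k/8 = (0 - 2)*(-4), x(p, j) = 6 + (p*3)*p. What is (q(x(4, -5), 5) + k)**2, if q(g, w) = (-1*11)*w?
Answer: 14161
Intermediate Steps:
x(p, j) = 6 + 3*p**2 (x(p, j) = 6 + (3*p)*p = 6 + 3*p**2)
q(g, w) = -11*w
k = -64 (k = -8*(0 - 2)*(-4) = -(-16)*(-4) = -8*8 = -64)
(q(x(4, -5), 5) + k)**2 = (-11*5 - 64)**2 = (-55 - 64)**2 = (-119)**2 = 14161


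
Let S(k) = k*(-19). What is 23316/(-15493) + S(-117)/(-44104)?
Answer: -1062769803/683303272 ≈ -1.5553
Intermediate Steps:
S(k) = -19*k
23316/(-15493) + S(-117)/(-44104) = 23316/(-15493) - 19*(-117)/(-44104) = 23316*(-1/15493) + 2223*(-1/44104) = -23316/15493 - 2223/44104 = -1062769803/683303272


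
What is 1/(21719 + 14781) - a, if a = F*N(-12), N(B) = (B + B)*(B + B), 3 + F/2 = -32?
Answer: 1471680001/36500 ≈ 40320.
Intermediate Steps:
F = -70 (F = -6 + 2*(-32) = -6 - 64 = -70)
N(B) = 4*B² (N(B) = (2*B)*(2*B) = 4*B²)
a = -40320 (a = -280*(-12)² = -280*144 = -70*576 = -40320)
1/(21719 + 14781) - a = 1/(21719 + 14781) - 1*(-40320) = 1/36500 + 40320 = 1471680001/36500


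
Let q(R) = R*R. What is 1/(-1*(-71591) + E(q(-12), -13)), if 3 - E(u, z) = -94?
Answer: 1/71688 ≈ 1.3949e-5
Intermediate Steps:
q(R) = R²
E(u, z) = 97 (E(u, z) = 3 - 1*(-94) = 3 + 94 = 97)
1/(-1*(-71591) + E(q(-12), -13)) = 1/(-1*(-71591) + 97) = 1/(71591 + 97) = 1/71688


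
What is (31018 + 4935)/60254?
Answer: 35953/60254 ≈ 0.59669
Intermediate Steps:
(31018 + 4935)/60254 = 35953*(1/60254) = 35953/60254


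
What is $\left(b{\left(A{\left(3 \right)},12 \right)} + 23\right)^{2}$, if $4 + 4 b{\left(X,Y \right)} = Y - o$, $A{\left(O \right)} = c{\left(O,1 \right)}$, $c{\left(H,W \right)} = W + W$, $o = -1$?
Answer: $\frac{10201}{16} \approx 637.56$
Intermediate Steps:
$c{\left(H,W \right)} = 2 W$
$A{\left(O \right)} = 2$ ($A{\left(O \right)} = 2 \cdot 1 = 2$)
$b{\left(X,Y \right)} = - \frac{3}{4} + \frac{Y}{4}$ ($b{\left(X,Y \right)} = -1 + \frac{Y - -1}{4} = -1 + \frac{Y + 1}{4} = -1 + \frac{1 + Y}{4} = -1 + \left(\frac{1}{4} + \frac{Y}{4}\right) = - \frac{3}{4} + \frac{Y}{4}$)
$\left(b{\left(A{\left(3 \right)},12 \right)} + 23\right)^{2} = \left(\left(- \frac{3}{4} + \frac{1}{4} \cdot 12\right) + 23\right)^{2} = \left(\left(- \frac{3}{4} + 3\right) + 23\right)^{2} = \left(\frac{9}{4} + 23\right)^{2} = \left(\frac{101}{4}\right)^{2} = \frac{10201}{16}$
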